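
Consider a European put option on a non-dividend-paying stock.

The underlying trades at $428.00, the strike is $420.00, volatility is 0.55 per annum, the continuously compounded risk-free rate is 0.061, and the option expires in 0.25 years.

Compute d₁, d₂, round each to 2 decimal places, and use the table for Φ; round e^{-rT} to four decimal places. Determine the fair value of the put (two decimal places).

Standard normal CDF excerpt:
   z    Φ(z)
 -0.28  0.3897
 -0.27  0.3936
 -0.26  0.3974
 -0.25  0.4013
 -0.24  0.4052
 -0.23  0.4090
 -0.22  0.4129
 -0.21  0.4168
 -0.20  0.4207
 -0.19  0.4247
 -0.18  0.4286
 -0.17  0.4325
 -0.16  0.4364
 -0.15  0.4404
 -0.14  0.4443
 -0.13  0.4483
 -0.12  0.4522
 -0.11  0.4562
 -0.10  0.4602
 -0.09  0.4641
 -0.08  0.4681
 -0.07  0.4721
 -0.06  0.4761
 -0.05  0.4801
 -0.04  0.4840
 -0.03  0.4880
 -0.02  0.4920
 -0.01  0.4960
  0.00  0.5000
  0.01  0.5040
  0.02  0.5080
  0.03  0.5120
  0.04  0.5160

$38.40

σ√T = 0.55·√0.25 = 0.2750
d₁ = [ln(428/420) + (0.061 + ½·0.55²)·0.25] / (σ√T) = (0.0189 + 0.0531) / 0.2750 = 0.2616 ≈ 0.26
d₂ = 0.2616 − 0.2750 = -0.0134 ≈ -0.01
e^(−rT) = e^(−0.061·0.25) = 0.9849
N(−d₂) = N(0.01) = 0.5040;  N(−d₁) = N(-0.26) = 0.3974
P = 420·0.9849·0.5040 − 428·0.3974 = 208.4836 − 170.0872 = 38.3964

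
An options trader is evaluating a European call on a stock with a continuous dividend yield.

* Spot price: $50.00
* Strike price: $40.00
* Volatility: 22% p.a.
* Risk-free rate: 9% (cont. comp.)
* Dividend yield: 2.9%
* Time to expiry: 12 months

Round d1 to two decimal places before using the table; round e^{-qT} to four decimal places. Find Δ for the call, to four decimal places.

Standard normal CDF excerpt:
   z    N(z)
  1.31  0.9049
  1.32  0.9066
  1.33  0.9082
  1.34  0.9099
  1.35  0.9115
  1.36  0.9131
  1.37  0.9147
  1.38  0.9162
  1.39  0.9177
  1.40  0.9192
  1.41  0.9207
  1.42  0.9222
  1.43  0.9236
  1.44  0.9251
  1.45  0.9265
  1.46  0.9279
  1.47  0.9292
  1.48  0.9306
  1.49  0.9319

σ√T = 0.22 × 1.0000 = 0.2200
d₁ = [ln(50/40) + (0.09 − 0.029 + ½·0.22²)·1] / (σ√T) = (0.2231 + 0.0852) / 0.2200 = 1.4016 ⇒ 1.40
N(d₁) = N(1.40) = 0.9192
Δ_call = e^(−qT)·N(d₁) = 0.9714·0.9192 = 0.8929

0.8929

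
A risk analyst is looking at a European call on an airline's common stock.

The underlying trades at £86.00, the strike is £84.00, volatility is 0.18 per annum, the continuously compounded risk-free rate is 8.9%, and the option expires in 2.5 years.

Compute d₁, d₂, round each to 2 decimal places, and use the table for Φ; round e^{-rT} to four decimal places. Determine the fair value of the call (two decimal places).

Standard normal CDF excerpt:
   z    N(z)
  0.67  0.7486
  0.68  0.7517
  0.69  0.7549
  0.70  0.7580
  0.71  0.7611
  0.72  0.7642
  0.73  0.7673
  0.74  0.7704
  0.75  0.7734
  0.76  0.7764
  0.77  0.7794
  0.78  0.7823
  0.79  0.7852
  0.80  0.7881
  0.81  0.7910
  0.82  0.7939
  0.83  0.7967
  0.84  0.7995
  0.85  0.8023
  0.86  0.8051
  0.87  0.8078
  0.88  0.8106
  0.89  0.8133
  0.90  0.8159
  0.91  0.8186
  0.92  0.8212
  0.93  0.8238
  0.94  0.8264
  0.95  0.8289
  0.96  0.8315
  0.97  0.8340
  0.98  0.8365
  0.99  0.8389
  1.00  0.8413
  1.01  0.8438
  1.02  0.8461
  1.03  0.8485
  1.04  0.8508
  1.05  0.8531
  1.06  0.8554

£21.18

σ√T = 0.18·√2.5 = 0.2846
ln(S/K) + (r + σ²/2)T = ln(86/84) + (0.089 + 0.18²/2)·2.5 = 0.0235 + 0.2630 = 0.2865
d₁ = 0.2865 / 0.2846 = 1.0068 ≈ 1.01
d₂ = d₁ − σ√T = 1.0068 − 0.2846 = 0.7222 ≈ 0.72
e^(−rT) = e^(−0.089·2.5) = 0.8005
C = 86·N(1.01) − 84·0.8005·N(0.72) = 86·0.8438 − 84·0.8005·0.7642 = 72.5668 − 51.3863 = 21.1805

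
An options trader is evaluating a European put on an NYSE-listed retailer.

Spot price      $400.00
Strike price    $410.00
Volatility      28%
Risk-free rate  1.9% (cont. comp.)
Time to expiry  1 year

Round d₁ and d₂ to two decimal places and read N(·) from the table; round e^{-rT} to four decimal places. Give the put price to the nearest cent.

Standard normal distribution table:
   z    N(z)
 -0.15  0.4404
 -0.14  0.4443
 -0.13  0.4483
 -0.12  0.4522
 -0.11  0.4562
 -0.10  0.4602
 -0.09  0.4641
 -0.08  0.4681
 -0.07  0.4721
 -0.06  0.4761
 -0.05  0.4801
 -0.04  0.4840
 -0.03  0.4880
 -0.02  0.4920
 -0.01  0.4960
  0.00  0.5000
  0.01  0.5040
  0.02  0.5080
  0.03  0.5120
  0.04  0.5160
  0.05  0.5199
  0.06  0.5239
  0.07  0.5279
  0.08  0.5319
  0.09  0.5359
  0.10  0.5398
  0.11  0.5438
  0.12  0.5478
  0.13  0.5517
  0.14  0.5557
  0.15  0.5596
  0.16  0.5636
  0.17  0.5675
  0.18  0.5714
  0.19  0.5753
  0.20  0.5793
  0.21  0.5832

T = 1;  σ√T = 0.2800
d₁ = [ln(400/410) + (0.019 + ½·0.28²)·1] / (σ√T) = (-0.0247 + 0.0582) / 0.2800 = 0.1197 ⇒ 0.12
d₂ = 0.1197 − 0.2800 = -0.1603 ⇒ -0.16
e^(−rT) = e^(−0.019·1) = 0.9812
N(−d₂) = N(0.16) = 0.5636;  N(−d₁) = N(-0.12) = 0.4522
P = 410·0.9812·0.5636 − 400·0.4522 = 226.7318 − 180.8800 = 45.8518

$45.85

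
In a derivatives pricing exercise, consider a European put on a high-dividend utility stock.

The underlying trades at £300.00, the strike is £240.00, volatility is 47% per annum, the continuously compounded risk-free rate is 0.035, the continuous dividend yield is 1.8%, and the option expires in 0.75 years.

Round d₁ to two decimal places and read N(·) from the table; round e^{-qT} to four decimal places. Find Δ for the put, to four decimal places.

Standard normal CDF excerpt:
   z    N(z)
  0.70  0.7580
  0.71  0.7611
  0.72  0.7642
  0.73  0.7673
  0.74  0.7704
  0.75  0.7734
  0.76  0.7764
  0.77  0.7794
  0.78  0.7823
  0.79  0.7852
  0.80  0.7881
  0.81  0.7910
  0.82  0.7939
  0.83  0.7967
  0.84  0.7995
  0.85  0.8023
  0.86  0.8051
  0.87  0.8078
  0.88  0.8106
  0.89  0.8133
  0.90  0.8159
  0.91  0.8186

T = 0.75;  σ√T = 0.4070
d₁ = [ln(300/240) + (0.035 − 0.018 + ½·0.47²)·0.75] / (σ√T) = (0.2231 + 0.0956) / 0.4070 = 0.7831 ≈ 0.78
N(d₁) = N(0.78) = 0.7823
Δ_put = exp(−qT)·(N(d₁) − 1) = 0.9866·(0.7823 − 1) = -0.2148

-0.2148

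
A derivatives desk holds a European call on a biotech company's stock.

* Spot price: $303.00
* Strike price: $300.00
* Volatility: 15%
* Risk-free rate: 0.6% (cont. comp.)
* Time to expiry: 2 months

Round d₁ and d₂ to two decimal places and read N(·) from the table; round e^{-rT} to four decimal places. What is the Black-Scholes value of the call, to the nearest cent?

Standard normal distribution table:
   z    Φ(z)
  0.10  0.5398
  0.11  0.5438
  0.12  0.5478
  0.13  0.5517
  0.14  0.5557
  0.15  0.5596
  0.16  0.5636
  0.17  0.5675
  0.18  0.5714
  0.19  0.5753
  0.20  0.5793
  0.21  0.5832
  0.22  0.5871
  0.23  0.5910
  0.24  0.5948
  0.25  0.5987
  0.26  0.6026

$9.00

T = 0.1667;  σ√T = 0.0612
d₁ = [ln(303/300) + (0.006 + 0.15²/2)·0.1667] / 0.0612 = [0.0100 + 0.0029] / 0.0612 = 0.2094 → 0.21
d₂ = d₁ − σ√T = 0.2094 − 0.0612 = 0.1482 → 0.15
e^(−rT) = e^(−0.006·0.1667) = 0.9990
C = 303·N(0.21) − 300·0.9990·N(0.15) = 303·0.5832 − 300·0.9990·0.5596 = 176.7096 − 167.7121 = 8.9975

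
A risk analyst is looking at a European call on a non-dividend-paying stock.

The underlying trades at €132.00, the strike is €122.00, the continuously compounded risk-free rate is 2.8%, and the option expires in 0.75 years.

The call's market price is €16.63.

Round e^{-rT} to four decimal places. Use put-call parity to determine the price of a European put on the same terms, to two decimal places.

exp(−rT) = exp(−0.028·0.75) = 0.9792
Put-call parity: C − P = S − K·e^(−rT) = 132 − 122·0.9792 = 132 − 119.4624 = 12.5376
P = C − (C − P) = 16.63 − (12.5376) = 4.0924

€4.09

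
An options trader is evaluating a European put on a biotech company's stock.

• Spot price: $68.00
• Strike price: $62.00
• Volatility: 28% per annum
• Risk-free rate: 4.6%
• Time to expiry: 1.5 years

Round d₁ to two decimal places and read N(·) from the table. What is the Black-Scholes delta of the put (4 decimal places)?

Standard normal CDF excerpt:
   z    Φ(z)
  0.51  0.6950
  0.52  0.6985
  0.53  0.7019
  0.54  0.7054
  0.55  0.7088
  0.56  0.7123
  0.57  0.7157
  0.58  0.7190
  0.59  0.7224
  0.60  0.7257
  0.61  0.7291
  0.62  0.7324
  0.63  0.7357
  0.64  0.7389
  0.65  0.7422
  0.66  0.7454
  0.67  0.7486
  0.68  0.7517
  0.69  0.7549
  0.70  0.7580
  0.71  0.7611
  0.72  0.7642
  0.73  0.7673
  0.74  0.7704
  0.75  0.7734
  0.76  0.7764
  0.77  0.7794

T = 1.5;  σ√T = 0.3429
d₁ = [ln(68/62) + (0.046 + 0.28²/2)·1.5] / 0.3429 = [0.0924 + 0.1278] / 0.3429 = 0.6420 ⇒ 0.64
N(d₁) = N(0.64) = 0.7389
Δ_put = N(d₁) − 1 = 0.7389 − 1 = -0.2611

-0.2611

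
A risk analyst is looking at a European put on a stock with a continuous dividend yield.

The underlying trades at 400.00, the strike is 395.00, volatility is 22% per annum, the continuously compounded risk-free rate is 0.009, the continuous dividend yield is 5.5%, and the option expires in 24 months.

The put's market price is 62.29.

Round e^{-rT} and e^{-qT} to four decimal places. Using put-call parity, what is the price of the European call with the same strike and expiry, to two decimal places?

32.64

exp(−qT) = exp(−0.055·2) = 0.8958;  exp(−rT) = exp(−0.009·2) = 0.9822
Put-call parity: C − P = S·e^(−qT) − K·e^(−rT) = 400·0.8958 − 395·0.9822 = 358.3200 − 387.9690 = -29.6490
C = P + (C − P) = 62.29 + (-29.6490) = 32.6410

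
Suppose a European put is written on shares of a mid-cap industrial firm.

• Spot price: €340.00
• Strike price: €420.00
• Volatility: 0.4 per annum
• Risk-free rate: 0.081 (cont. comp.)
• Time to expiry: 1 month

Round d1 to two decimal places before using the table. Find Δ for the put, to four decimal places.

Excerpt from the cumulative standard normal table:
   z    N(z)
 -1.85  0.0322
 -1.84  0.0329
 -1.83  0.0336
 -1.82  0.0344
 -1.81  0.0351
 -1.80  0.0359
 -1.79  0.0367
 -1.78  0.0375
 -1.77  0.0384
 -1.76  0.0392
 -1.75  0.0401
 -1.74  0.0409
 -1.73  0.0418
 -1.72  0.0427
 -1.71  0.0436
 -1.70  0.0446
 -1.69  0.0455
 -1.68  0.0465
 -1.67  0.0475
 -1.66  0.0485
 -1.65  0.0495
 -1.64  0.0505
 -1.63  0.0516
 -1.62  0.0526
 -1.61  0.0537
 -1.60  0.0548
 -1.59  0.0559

σ√T = 0.4 × 0.2887 = 0.1155
ln(S/K) + (r + σ²/2)T = ln(340/420) + (0.081 + 0.4²/2)·0.08333 = -0.2113 + 0.0134 = -0.1979
d₁ = -0.1979 / 0.1155 = -1.7138 → -1.71
N(d₁) = N(-1.71) = 0.0436
Δ_put = N(d₁) − 1 = 0.0436 − 1 = -0.9564

-0.9564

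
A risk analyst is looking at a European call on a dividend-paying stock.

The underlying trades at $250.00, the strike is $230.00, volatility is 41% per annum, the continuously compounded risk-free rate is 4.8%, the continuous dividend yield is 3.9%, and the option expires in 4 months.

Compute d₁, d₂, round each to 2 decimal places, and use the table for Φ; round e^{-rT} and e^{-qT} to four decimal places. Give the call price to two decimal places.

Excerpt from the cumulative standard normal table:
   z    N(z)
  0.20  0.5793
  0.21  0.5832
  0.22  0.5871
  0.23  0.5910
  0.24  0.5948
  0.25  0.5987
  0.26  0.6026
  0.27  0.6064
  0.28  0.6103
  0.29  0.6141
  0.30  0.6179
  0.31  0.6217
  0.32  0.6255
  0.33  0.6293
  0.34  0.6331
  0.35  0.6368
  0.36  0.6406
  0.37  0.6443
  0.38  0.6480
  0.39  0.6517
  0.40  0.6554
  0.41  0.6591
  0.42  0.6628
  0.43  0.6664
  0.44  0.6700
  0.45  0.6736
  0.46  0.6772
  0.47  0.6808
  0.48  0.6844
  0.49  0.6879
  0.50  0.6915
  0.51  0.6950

σ√T = 0.41·√0.3333 = 0.2367
d₁ = [ln(250/230) + (0.048 − 0.039 + 0.41²/2)·0.3333] / 0.2367 = [0.0834 + 0.0310] / 0.2367 = 0.4833 ≈ 0.48
d₂ = d₁ − σ√T = 0.4833 − 0.2367 = 0.2466 ≈ 0.25
e^(−qT) = e^(−0.039·0.3333) = 0.9871;  e^(−rT) = e^(−0.048·0.3333) = 0.9841
N(d₁) = N(0.48) = 0.6844;  N(d₂) = N(0.25) = 0.5987
C = 250·0.9871·0.6844 − 230·0.9841·0.5987 = 168.8928 − 135.5116 = 33.3813

$33.38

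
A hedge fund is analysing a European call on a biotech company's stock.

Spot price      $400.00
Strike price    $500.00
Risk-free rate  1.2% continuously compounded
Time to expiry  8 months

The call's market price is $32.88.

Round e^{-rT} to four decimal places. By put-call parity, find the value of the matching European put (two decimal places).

$128.88

exp(−rT) = exp(−0.012·0.6667) = 0.9920
Put-call parity: C − P = S − K·e^(−rT) = 400 − 500·0.9920 = 400 − 496.0000 = -96.0000
P = C − (C − P) = 32.88 − (-96.0000) = 128.8800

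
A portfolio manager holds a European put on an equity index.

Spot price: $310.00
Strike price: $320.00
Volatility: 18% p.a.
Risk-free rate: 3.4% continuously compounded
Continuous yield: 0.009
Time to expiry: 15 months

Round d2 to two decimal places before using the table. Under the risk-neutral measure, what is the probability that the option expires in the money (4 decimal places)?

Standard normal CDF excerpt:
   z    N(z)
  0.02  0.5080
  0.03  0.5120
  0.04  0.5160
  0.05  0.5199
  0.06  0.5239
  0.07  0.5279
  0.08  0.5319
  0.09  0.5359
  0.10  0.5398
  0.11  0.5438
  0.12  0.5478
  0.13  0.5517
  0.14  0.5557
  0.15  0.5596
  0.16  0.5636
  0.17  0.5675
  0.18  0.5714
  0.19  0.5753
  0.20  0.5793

σ√T = 0.18·√1.25 = 0.2012
ln(S/K) + (r − q + σ²/2)T = ln(310/320) + (0.034 − 0.009 + 0.18²/2)·1.25 = -0.0317 + 0.0515 = 0.0198
d₁ = 0.0198 / 0.2012 = 0.0981 which rounds to 0.10
d₂ = d₁ − σ√T = 0.0981 − 0.2012 = -0.1031 which rounds to -0.10
Pr(exercise) under Q = N(−d₂) = N(0.10) = 0.5398

0.5398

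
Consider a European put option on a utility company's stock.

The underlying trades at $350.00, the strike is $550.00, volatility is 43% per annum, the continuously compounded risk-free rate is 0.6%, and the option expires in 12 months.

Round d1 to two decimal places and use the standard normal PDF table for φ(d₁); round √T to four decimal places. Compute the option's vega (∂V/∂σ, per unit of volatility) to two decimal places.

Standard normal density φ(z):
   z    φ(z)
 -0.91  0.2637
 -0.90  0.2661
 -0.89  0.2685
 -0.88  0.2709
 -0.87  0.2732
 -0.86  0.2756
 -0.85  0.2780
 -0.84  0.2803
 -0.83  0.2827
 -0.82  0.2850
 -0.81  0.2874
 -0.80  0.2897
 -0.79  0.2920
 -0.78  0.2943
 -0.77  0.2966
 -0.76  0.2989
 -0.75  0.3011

99.75

σ√T = 0.43 × 1.0000 = 0.4300
d₁ = [ln(350/550) + (0.006 + 0.43²/2)·1] / 0.4300 = [-0.4520 + 0.0984] / 0.4300 = -0.8222 ⇒ -0.82
√T = √1 = 1.0000
φ(d₁) = φ(-0.82) = 0.2850
vega = S·φ(d₁)·√T = 350·0.2850·1.0000 = 99.7500
(The call has the same vega.)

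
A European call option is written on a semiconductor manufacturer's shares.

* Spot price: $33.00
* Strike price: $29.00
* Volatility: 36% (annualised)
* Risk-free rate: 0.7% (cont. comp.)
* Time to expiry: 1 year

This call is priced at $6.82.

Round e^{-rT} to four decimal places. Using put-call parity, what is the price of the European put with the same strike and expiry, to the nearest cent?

$2.62

e^(−rT) = e^(−0.007·1) = 0.9930
Put-call parity: C − P = S − K·e^(−rT) = 33 − 29·0.9930 = 33 − 28.7970 = 4.2030
P = C − (C − P) = 6.82 − (4.2030) = 2.6170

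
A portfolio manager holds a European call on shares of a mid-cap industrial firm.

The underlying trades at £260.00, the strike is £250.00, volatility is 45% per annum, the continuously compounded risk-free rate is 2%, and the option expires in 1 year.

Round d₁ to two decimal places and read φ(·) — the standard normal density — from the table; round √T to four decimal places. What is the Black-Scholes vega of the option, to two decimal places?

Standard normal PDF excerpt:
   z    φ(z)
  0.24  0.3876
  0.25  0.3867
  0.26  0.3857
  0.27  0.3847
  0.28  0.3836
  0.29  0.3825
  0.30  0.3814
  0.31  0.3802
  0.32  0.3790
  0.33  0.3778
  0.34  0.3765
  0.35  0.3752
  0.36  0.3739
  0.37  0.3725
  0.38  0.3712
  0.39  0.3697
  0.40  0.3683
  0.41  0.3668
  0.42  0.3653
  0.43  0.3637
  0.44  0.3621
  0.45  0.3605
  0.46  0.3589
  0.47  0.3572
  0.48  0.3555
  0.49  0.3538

97.21

σ√T = 0.45 × 1.0000 = 0.4500
d₁ = [ln(260/250) + (0.02 + 0.45²/2)·1] / 0.4500 = [0.0392 + 0.1213] / 0.4500 = 0.3566 ≈ 0.36
√T = √1 = 1.0000
φ(d₁) = φ(0.36) = 0.3739
vega = S·φ(d₁)·√T = 260·0.3739·1.0000 = 97.2140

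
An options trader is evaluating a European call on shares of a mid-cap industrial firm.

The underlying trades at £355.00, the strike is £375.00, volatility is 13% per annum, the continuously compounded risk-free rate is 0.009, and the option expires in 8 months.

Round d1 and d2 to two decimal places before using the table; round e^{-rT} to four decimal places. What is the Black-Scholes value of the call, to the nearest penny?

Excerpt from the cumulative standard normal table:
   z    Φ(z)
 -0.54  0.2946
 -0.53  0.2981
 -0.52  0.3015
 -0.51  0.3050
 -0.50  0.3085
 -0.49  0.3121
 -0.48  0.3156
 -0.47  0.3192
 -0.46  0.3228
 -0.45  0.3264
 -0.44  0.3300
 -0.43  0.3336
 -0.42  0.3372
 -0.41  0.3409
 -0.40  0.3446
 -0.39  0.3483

£7.33

T = 0.6667;  σ√T = 0.1061
d₁ = [ln(355/375) + (0.009 + 0.13²/2)·0.6667] / 0.1061 = [-0.0548 + 0.0116] / 0.1061 = -0.4068 ≈ -0.41
d₂ = d₁ − σ√T = -0.4068 − 0.1061 = -0.5129 ≈ -0.51
exp(−rT) = exp(−0.009·0.6667) = 0.9940
N(d₁) = N(-0.41) = 0.3409;  N(d₂) = N(-0.51) = 0.3050
C = 355·0.3409 − 375·0.9940·0.3050 = 121.0195 − 113.6887 = 7.3307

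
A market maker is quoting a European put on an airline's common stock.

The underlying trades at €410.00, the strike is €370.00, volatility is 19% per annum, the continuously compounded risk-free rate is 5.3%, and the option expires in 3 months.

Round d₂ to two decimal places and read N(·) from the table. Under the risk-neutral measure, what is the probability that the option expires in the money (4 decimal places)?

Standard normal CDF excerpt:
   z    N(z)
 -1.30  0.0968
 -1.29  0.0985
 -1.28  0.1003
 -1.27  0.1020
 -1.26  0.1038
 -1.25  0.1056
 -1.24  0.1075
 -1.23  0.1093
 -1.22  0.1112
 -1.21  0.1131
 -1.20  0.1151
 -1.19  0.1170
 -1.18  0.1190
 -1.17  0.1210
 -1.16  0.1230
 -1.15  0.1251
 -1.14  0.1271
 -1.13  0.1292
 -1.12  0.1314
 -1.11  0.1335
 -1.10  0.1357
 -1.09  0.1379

T = 0.25;  σ√T = 0.0950
d₁ = [ln(410/370) + (0.053 + ½·0.19²)·0.25] / (σ√T) = (0.1027 + 0.0178) / 0.0950 = 1.2675 ⇒ 1.27
d₂ = 1.2675 − 0.0950 = 1.1725 ⇒ 1.17
Risk-neutral Pr[S_T < K] = N(−d₂) = N(-1.17) = 0.1210

0.1210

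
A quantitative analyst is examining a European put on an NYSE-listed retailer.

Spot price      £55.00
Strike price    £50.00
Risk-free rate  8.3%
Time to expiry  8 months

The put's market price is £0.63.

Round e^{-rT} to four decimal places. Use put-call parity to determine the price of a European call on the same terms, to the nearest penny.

£8.32

e^(−rT) = e^(−0.083·0.6667) = 0.9462
Put-call parity: C − P = S − K·e^(−rT) = 55 − 50·0.9462 = 55 − 47.3100 = 7.6900
C = P + (C − P) = 0.63 + (7.6900) = 8.3200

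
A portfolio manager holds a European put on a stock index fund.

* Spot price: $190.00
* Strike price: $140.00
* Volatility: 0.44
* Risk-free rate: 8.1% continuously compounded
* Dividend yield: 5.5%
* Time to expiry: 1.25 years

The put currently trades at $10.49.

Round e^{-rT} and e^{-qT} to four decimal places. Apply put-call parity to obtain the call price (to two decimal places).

$61.36

e^(−qT) = e^(−0.055·1.25) = 0.9336;  e^(−rT) = e^(−0.081·1.25) = 0.9037
Put-call parity: C − P = S·e^(−qT) − K·e^(−rT) = 190·0.9336 − 140·0.9037 = 177.3840 − 126.5180 = 50.8660
C = P + (C − P) = 10.49 + (50.8660) = 61.3560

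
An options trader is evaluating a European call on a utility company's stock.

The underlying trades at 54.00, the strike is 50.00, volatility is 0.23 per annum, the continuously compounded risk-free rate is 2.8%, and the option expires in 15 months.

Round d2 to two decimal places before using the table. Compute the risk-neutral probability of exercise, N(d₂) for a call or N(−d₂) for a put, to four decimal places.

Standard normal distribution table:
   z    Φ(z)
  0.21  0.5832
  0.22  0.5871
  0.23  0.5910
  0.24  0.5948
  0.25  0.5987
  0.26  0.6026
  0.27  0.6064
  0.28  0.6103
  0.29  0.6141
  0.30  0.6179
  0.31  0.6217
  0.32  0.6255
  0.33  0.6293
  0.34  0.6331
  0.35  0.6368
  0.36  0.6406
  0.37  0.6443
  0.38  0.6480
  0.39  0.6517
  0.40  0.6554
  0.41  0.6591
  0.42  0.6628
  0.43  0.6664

T = 1.25;  σ√T = 0.2571
d₁ = [ln(54/50) + (0.028 + 0.23²/2)·1.25] / 0.2571 = [0.0770 + 0.0681] / 0.2571 = 0.5640 → 0.56
d₂ = d₁ − σ√T = 0.5640 − 0.2571 = 0.3068 → 0.31
Pr(exercise) under Q = N(d₂) = 0.6217

0.6217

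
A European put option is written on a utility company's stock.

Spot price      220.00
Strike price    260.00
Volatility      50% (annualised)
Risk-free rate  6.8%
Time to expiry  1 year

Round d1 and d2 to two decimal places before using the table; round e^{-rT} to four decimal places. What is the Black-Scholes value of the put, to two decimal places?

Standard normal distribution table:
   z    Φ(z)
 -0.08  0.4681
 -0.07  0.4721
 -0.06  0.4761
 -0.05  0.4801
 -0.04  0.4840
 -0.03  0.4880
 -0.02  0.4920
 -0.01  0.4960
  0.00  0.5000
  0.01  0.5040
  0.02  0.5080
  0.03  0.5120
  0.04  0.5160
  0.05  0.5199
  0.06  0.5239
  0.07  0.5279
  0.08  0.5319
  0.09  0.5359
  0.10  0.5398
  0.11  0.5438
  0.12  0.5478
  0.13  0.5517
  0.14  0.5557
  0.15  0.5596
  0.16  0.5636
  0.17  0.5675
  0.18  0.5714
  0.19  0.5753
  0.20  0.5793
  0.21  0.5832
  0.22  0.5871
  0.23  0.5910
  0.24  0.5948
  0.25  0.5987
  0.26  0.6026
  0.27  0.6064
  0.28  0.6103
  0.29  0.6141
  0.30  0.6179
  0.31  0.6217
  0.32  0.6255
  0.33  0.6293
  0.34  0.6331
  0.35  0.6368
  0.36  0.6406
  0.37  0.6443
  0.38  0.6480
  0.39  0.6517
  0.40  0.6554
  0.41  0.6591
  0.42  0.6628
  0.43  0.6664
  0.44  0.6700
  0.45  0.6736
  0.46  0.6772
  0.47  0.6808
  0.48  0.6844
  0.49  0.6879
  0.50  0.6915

σ√T = 0.5·√1 = 0.5000
d₁ = [ln(220/260) + (0.068 + 0.5²/2)·1] / 0.5000 = [-0.1671 + 0.1930] / 0.5000 = 0.0519 ≈ 0.05
d₂ = d₁ − σ√T = 0.0519 − 0.5000 = -0.4481 ≈ -0.45
e^(−rT) = e^(−0.068·1) = 0.9343
P = 260·0.9343·N(0.45) − 220·N(-0.05) = 260·0.9343·0.6736 − 220·0.4801 = 163.6296 − 105.6220 = 58.0076

58.01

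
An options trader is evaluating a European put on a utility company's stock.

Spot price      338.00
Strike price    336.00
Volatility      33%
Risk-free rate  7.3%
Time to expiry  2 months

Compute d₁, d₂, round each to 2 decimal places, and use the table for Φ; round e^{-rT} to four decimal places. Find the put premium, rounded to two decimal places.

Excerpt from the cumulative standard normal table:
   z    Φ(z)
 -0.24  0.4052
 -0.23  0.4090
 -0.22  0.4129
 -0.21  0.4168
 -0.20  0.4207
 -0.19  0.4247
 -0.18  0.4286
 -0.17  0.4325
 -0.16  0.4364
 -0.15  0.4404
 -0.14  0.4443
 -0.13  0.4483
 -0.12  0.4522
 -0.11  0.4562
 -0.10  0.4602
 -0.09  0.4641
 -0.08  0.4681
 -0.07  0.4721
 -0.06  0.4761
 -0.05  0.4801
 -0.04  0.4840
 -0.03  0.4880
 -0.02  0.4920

σ√T = 0.33·√0.1667 = 0.1347
d₁ = [ln(338/336) + (0.073 + ½·0.33²)·0.1667] / (σ√T) = (0.0059 + 0.0212) / 0.1347 = 0.2017 ≈ 0.20
d₂ = 0.2017 − 0.1347 = 0.0670 ≈ 0.07
exp(−rT) = exp(−0.073·0.1667) = 0.9879
P = 336·0.9879·N(-0.07) − 338·N(-0.20) = 336·0.9879·0.4721 − 338·0.4207 = 156.7062 − 142.1966 = 14.5096

14.51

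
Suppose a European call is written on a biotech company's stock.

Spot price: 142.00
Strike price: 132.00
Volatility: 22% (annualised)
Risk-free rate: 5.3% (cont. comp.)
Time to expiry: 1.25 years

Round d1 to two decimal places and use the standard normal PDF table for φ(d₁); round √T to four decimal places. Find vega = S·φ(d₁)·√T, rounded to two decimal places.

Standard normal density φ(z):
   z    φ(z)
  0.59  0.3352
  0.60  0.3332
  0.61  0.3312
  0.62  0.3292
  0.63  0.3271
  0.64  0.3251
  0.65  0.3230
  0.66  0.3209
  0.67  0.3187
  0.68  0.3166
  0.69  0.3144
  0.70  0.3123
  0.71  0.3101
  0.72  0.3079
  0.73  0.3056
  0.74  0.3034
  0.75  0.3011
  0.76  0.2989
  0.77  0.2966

49.91

σ√T = 0.22·√1.25 = 0.2460
d₁ = [ln(142/132) + (0.053 + ½·0.22²)·1.25] / (σ√T) = (0.0730 + 0.0965) / 0.2460 = 0.6892 ⇒ 0.69
√T = √1.25 = 1.1180
φ(d₁) = φ(0.69) = 0.3144
vega = S·φ(d₁)·√T = 142·0.3144·1.1180 = 49.9129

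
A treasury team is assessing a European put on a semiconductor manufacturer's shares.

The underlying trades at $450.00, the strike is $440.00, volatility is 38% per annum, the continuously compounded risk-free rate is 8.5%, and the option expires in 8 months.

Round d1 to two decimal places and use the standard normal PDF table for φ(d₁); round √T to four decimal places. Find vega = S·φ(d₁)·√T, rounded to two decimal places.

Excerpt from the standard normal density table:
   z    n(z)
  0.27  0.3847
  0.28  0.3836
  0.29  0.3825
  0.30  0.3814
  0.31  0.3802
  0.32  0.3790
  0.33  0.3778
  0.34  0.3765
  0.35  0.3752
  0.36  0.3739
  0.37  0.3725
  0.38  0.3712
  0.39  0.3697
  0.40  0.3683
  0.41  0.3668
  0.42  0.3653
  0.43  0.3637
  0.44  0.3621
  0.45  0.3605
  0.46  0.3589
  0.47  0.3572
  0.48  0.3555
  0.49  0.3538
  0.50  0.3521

134.77

σ√T = 0.38·√0.6667 = 0.3103
d₁ = [ln(450/440) + (0.085 + ½·0.38²)·0.6667] / (σ√T) = (0.0225 + 0.1048) / 0.3103 = 0.4102 which rounds to 0.41
√T = √0.6667 = 0.8165
φ(d₁) = φ(0.41) = 0.3668
vega = S·φ(d₁)·√T = 450·0.3668·0.8165 = 134.7715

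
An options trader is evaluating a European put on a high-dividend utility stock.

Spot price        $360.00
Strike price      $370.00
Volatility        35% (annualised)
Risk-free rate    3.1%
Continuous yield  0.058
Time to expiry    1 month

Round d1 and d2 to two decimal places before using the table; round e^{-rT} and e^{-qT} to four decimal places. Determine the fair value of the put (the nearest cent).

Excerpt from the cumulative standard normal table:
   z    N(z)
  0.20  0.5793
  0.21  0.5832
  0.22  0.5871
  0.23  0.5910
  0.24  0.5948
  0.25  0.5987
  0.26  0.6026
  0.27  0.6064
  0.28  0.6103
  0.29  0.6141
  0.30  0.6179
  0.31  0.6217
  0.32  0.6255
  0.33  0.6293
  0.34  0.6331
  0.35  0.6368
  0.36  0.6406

T = 0.08333;  σ√T = 0.1010
d₁ = [ln(360/370) + (0.031 − 0.058 + ½·0.35²)·0.08333] / (σ√T) = (-0.0274 + 0.0029) / 0.1010 = -0.2429 ≈ -0.24
d₂ = -0.2429 − 0.1010 = -0.3440 ≈ -0.34
exp(−qT) = exp(−0.058·0.08333) = 0.9952;  exp(−rT) = exp(−0.031·0.08333) = 0.9974
N(−d₂) = N(0.34) = 0.6331;  N(−d₁) = N(0.24) = 0.5948
P = 370·0.9974·0.6331 − 360·0.9952·0.5948 = 233.6380 − 213.1002 = 20.5378

$20.54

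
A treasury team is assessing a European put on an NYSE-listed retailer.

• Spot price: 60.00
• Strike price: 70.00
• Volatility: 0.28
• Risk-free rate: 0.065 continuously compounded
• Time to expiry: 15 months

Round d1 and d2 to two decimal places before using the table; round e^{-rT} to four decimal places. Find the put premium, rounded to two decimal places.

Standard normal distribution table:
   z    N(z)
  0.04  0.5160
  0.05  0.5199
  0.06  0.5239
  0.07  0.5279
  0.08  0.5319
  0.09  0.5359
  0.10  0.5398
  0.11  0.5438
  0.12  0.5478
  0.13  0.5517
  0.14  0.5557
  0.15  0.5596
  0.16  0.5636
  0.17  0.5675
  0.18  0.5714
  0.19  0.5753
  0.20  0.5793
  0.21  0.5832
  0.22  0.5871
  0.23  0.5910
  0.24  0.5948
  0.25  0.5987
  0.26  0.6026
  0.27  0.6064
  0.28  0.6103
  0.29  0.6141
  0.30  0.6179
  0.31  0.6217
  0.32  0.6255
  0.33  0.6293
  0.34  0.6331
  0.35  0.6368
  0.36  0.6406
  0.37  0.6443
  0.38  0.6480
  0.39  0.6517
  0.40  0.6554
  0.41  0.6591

10.15

σ√T = 0.28·√1.25 = 0.3130
ln(S/K) + (r + σ²/2)T = ln(60/70) + (0.065 + 0.28²/2)·1.25 = -0.1542 + 0.1303 = -0.0239
d₁ = -0.0239 / 0.3130 = -0.0763 ⇒ -0.08
d₂ = d₁ − σ√T = -0.0763 − 0.3130 = -0.3894 ⇒ -0.39
e^(−rT) = e^(−0.065·1.25) = 0.9220
P = 70·0.9220·N(0.39) − 60·N(0.08) = 70·0.9220·0.6517 − 60·0.5319 = 42.0607 − 31.9140 = 10.1467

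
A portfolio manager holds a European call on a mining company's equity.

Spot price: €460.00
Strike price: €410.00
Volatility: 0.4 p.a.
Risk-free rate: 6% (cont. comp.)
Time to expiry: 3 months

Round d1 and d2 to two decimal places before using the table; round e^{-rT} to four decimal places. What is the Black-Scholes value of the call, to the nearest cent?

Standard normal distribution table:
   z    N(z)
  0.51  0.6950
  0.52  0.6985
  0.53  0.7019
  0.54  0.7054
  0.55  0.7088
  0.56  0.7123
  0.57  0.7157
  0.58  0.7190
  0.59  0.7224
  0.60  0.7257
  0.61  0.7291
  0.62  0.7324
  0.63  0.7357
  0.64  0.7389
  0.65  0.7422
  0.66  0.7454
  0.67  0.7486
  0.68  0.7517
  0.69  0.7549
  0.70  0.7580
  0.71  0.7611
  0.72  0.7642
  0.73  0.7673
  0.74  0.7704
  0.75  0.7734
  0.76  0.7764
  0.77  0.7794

€69.49

T = 0.25;  σ√T = 0.2000
ln(S/K) + (r + σ²/2)T = ln(460/410) + (0.06 + 0.4²/2)·0.25 = 0.1151 + 0.0350 = 0.1501
d₁ = 0.1501 / 0.2000 = 0.7503 ⇒ 0.75
d₂ = d₁ − σ√T = 0.7503 − 0.2000 = 0.5503 ⇒ 0.55
e^(−rT) = e^(−0.06·0.25) = 0.9851
N(d₁) = N(0.75) = 0.7734;  N(d₂) = N(0.55) = 0.7088
C = 460·0.7734 − 410·0.9851·0.7088 = 355.7640 − 286.2779 = 69.4861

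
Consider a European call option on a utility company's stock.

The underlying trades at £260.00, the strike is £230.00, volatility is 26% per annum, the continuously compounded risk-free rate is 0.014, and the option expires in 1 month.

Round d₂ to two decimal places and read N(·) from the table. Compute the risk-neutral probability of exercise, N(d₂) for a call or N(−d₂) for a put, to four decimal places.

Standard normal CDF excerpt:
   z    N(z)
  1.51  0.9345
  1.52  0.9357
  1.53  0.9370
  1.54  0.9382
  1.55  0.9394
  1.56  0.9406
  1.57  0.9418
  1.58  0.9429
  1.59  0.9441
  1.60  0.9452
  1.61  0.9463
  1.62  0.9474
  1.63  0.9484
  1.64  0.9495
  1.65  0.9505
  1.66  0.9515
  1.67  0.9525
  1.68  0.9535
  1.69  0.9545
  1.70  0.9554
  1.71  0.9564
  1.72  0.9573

0.9463

σ√T = 0.26·√0.08333 = 0.0751
d₁ = [ln(260/230) + (0.014 + 0.26²/2)·0.08333] / 0.0751 = [0.1226 + 0.0040] / 0.0751 = 1.6866 ⇒ 1.69
d₂ = d₁ − σ√T = 1.6866 − 0.0751 = 1.6115 ⇒ 1.61
Risk-neutral Pr[S_T > K] = N(d₂) = N(1.61) = 0.9463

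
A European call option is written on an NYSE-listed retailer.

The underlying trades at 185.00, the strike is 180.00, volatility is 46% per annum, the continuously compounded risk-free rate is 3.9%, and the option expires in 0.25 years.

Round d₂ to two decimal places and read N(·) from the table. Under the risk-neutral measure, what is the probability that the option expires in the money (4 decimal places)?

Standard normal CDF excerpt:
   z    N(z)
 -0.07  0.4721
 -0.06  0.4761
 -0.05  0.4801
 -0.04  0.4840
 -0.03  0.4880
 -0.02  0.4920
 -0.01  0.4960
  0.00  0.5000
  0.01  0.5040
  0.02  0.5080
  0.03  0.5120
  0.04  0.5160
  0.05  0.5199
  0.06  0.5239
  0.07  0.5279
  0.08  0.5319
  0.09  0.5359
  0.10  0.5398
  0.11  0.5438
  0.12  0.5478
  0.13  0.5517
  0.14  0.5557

σ√T = 0.46 × 0.5000 = 0.2300
d₁ = [ln(185/180) + (0.039 + ½·0.46²)·0.25] / (σ√T) = (0.0274 + 0.0362) / 0.2300 = 0.2765 → 0.28
d₂ = 0.2765 − 0.2300 = 0.0465 → 0.05
Pr(exercise) under Q = N(d₂) = 0.5199

0.5199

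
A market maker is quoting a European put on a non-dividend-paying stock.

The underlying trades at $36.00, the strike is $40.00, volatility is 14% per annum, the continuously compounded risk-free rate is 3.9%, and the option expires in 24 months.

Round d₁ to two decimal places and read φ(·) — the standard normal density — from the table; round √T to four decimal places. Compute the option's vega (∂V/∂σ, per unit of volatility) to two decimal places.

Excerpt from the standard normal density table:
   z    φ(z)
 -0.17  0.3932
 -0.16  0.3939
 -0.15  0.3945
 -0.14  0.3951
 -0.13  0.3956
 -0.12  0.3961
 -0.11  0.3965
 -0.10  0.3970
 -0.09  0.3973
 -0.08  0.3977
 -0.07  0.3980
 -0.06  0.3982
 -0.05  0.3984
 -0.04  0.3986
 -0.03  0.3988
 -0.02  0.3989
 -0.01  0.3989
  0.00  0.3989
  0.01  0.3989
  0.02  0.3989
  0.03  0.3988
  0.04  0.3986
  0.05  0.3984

T = 2;  σ√T = 0.1980
d₁ = [ln(36/40) + (0.039 + 0.14²/2)·2] / 0.1980 = [-0.1054 + 0.0976] / 0.1980 = -0.0392 ≈ -0.04
√T = √2 = 1.4142
φ(d₁) = φ(-0.04) = 0.3986
vega = S·φ(d₁)·√T = 36·0.3986·1.4142 = 20.2932
(Vega is the same for a European call and put with the same parameters.)

20.29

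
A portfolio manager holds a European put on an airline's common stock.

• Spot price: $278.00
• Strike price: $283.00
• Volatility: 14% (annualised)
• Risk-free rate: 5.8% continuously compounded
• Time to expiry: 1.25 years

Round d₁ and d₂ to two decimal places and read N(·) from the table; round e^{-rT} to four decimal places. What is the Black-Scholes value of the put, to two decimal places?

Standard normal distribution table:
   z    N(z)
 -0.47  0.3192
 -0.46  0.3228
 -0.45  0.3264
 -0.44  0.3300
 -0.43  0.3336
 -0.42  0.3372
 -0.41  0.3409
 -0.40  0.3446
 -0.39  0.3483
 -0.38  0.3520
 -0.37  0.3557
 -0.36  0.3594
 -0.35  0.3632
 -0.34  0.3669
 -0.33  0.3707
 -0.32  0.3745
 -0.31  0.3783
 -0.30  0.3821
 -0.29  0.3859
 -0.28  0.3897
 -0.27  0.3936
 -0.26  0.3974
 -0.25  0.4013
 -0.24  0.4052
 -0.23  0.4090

T = 1.25;  σ√T = 0.1565
d₁ = [ln(278/283) + (0.058 + 0.14²/2)·1.25] / 0.1565 = [-0.0178 + 0.0847] / 0.1565 = 0.4276 → 0.43
d₂ = d₁ − σ√T = 0.4276 − 0.1565 = 0.2710 → 0.27
exp(−rT) = exp(−0.058·1.25) = 0.9301
N(−d₂) = N(-0.27) = 0.3936;  N(−d₁) = N(-0.43) = 0.3336
P = 283·0.9301·0.3936 − 278·0.3336 = 103.6027 − 92.7408 = 10.8619

$10.86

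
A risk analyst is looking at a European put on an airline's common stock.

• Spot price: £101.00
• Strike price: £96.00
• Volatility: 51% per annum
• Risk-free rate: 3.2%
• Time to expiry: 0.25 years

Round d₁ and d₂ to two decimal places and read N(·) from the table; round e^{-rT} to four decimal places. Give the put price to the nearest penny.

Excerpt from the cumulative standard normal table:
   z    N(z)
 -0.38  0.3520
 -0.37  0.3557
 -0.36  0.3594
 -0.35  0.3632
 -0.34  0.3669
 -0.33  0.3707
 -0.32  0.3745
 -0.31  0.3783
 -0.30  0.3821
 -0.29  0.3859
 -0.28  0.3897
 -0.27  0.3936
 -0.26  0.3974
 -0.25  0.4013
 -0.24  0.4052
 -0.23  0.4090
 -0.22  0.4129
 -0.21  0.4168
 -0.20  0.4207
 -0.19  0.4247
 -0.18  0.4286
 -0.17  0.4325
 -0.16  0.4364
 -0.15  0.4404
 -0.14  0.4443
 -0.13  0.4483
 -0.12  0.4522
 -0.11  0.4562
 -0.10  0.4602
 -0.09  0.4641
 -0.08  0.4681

σ√T = 0.51 × 0.5000 = 0.2550
d₁ = [ln(101/96) + (0.032 + 0.51²/2)·0.25] / 0.2550 = [0.0508 + 0.0405] / 0.2550 = 0.3580 ⇒ 0.36
d₂ = d₁ − σ√T = 0.3580 − 0.2550 = 0.1030 ⇒ 0.10
exp(−rT) = exp(−0.032·0.25) = 0.9920
N(−d₂) = N(-0.10) = 0.4602;  N(−d₁) = N(-0.36) = 0.3594
P = 96·0.9920·0.4602 − 101·0.3594 = 43.8258 − 36.2994 = 7.5264

£7.53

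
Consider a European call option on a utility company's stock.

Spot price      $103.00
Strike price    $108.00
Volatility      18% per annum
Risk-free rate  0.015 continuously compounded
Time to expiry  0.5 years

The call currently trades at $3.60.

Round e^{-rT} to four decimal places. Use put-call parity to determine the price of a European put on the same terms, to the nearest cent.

$7.79

exp(−rT) = exp(−0.015·0.5) = 0.9925
Put-call parity: C − P = S − K·e^(−rT) = 103 − 108·0.9925 = 103 − 107.1900 = -4.1900
P = C − (C − P) = 3.60 − (-4.1900) = 7.7900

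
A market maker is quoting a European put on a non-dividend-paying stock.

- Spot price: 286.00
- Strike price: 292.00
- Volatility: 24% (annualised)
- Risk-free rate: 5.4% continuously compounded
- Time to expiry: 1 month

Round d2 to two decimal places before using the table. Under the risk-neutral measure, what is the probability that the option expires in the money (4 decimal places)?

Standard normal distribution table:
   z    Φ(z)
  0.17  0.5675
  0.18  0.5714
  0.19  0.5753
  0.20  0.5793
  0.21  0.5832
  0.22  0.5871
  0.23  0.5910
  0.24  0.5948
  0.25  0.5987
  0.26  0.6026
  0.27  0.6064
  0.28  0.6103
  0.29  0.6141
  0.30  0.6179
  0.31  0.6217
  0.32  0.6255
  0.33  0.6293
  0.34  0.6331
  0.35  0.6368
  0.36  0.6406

0.6064

σ√T = 0.24·√0.08333 = 0.0693
ln(S/K) + (r + σ²/2)T = ln(286/292) + (0.054 + 0.24²/2)·0.08333 = -0.0208 + 0.0069 = -0.0139
d₁ = -0.0139 / 0.0693 = -0.2001 → -0.20
d₂ = d₁ − σ√T = -0.2001 − 0.0693 = -0.2694 → -0.27
Risk-neutral Pr[S_T < K] = N(−d₂) = N(0.27) = 0.6064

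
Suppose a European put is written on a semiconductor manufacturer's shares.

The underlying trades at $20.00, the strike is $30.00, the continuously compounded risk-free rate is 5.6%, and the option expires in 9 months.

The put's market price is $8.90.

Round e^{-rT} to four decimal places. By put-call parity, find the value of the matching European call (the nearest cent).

$0.13

e^(−rT) = e^(−0.056·0.75) = 0.9589
Put-call parity: C − P = S − K·e^(−rT) = 20 − 30·0.9589 = 20 − 28.7670 = -8.7670
C = P + (C − P) = 8.90 + (-8.7670) = 0.1330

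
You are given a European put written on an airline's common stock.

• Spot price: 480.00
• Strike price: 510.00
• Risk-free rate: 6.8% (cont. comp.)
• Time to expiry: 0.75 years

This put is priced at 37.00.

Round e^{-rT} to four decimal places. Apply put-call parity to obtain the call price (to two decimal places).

exp(−rT) = exp(−0.068·0.75) = 0.9503
Put-call parity: C − P = S − K·e^(−rT) = 480 − 510·0.9503 = 480 − 484.6530 = -4.6530
C = P + (C − P) = 37.00 + (-4.6530) = 32.3470

32.35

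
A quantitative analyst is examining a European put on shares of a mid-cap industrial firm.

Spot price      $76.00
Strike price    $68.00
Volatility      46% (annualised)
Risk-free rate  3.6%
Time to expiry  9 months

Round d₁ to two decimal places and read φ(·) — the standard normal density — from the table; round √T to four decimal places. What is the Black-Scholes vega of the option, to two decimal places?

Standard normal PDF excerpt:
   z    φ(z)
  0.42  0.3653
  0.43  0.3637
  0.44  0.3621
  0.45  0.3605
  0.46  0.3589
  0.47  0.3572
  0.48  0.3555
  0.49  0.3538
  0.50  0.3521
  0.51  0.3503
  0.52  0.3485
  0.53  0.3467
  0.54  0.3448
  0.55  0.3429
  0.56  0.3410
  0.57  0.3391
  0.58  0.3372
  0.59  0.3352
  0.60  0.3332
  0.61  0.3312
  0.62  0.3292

T = 0.75;  σ√T = 0.3984
ln(S/K) + (r + σ²/2)T = ln(76/68) + (0.036 + 0.46²/2)·0.75 = 0.1112 + 0.1064 = 0.2176
d₁ = 0.2176 / 0.3984 = 0.5462 ⇒ 0.55
√T = √0.75 = 0.8660
φ(d₁) = φ(0.55) = 0.3429
vega = S·φ(d₁)·√T = 76·0.3429·0.8660 = 22.5683
(Vega is the same for a European call and put with the same parameters.)

22.57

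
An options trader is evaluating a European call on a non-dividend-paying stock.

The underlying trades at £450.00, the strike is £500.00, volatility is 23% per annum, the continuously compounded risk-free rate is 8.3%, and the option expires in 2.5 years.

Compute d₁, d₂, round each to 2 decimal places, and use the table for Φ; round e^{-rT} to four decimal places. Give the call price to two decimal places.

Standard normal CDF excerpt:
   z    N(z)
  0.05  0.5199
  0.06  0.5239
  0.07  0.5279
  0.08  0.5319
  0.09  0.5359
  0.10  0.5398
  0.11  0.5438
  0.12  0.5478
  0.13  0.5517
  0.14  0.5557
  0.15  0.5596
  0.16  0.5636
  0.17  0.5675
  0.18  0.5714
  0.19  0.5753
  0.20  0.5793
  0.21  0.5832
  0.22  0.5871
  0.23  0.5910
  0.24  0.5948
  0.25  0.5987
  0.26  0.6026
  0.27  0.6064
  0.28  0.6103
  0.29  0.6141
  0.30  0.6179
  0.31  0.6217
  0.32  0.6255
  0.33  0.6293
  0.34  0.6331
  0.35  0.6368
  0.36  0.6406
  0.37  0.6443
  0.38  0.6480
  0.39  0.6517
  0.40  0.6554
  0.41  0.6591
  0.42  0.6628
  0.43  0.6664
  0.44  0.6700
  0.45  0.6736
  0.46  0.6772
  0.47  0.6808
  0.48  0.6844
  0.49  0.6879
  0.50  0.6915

£85.42

T = 2.5;  σ√T = 0.3637
d₁ = [ln(450/500) + (0.083 + ½·0.23²)·2.5] / (σ√T) = (-0.1054 + 0.2736) / 0.3637 = 0.4627 which rounds to 0.46
d₂ = 0.4627 − 0.3637 = 0.0990 which rounds to 0.10
e^(−rT) = e^(−0.083·2.5) = 0.8126
N(d₁) = N(0.46) = 0.6772;  N(d₂) = N(0.10) = 0.5398
C = 450·0.6772 − 500·0.8126·0.5398 = 304.7400 − 219.3207 = 85.4193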